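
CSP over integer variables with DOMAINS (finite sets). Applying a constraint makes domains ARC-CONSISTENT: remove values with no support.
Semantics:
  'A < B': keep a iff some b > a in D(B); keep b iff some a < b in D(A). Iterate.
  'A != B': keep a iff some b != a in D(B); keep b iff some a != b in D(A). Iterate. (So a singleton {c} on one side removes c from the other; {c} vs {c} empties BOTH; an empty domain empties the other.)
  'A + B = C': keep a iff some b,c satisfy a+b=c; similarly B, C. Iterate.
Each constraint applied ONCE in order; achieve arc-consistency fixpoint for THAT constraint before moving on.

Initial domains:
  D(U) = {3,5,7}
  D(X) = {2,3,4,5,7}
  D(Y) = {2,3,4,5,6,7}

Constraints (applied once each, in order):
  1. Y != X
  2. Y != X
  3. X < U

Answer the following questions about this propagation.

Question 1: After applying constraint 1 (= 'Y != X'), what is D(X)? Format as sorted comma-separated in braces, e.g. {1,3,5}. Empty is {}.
Answer: {2,3,4,5,7}

Derivation:
Constraint 1 (Y != X) on D(Y)={2,3,4,5,6,7} D(X)={2,3,4,5,7}: no change
So after constraint 1: D(X) = {2,3,4,5,7}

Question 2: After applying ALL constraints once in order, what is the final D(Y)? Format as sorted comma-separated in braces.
Constraint 1 (Y != X) on D(Y)={2,3,4,5,6,7} D(X)={2,3,4,5,7}: no change
Constraint 2 (Y != X) on D(Y)={2,3,4,5,6,7} D(X)={2,3,4,5,7}: no change
Constraint 3 (X < U) on D(X)={2,3,4,5,7} D(U)={3,5,7}: X {2,3,4,5,7}->{2,3,4,5}
So after all 3 constraints: D(Y) = {2,3,4,5,6,7}

Answer: {2,3,4,5,6,7}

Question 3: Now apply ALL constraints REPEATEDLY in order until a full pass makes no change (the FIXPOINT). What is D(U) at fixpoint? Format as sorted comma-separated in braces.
Answer: {3,5,7}

Derivation:
pass 0 (initial): D(U)={3,5,7}
pass 1: X {2,3,4,5,7}->{2,3,4,5}
pass 2: no change
Fixpoint after 2 passes: D(U) = {3,5,7}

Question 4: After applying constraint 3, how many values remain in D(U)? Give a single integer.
Answer: 3

Derivation:
Constraint 1 (Y != X) on D(Y)={2,3,4,5,6,7} D(X)={2,3,4,5,7}: no change
Constraint 2 (Y != X) on D(Y)={2,3,4,5,6,7} D(X)={2,3,4,5,7}: no change
Constraint 3 (X < U) on D(X)={2,3,4,5,7} D(U)={3,5,7}: X {2,3,4,5,7}->{2,3,4,5}
So after constraint 3: D(U)={3,5,7}, size = 3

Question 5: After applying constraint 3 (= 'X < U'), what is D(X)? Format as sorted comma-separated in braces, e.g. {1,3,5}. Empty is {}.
Constraint 1 (Y != X) on D(Y)={2,3,4,5,6,7} D(X)={2,3,4,5,7}: no change
Constraint 2 (Y != X) on D(Y)={2,3,4,5,6,7} D(X)={2,3,4,5,7}: no change
Constraint 3 (X < U) on D(X)={2,3,4,5,7} D(U)={3,5,7}: X {2,3,4,5,7}->{2,3,4,5}
So after constraint 3: D(X) = {2,3,4,5}

Answer: {2,3,4,5}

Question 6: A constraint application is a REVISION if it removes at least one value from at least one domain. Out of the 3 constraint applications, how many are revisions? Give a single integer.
Constraint 1 (Y != X) on D(Y)={2,3,4,5,6,7} D(X)={2,3,4,5,7}: no change => not a revision
Constraint 2 (Y != X) on D(Y)={2,3,4,5,6,7} D(X)={2,3,4,5,7}: no change => not a revision
Constraint 3 (X < U) on D(X)={2,3,4,5,7} D(U)={3,5,7}: X {2,3,4,5,7}->{2,3,4,5} => REVISION
Total revisions = 1

Answer: 1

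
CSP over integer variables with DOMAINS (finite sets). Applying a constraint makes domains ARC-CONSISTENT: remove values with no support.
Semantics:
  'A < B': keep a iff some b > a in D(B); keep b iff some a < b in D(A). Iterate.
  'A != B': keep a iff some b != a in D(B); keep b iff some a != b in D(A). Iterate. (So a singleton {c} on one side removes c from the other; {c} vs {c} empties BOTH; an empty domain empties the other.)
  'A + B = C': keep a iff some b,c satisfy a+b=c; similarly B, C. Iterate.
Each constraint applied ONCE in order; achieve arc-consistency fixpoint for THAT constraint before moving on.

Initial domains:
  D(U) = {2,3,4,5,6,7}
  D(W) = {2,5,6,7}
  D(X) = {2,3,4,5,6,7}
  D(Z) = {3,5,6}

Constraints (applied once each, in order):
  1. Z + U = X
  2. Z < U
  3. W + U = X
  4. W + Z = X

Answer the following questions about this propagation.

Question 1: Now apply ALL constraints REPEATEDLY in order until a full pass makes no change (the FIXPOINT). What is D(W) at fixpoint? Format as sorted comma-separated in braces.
pass 0 (initial): D(W)={2,5,6,7}
pass 1: U {2,3,4,5,6,7}->{4}; W {2,5,6,7}->{}; X {2,3,4,5,6,7}->{}; Z {3,5,6}->{}
pass 2: U {4}->{}
pass 3: no change
Fixpoint after 3 passes: D(W) = {}

Answer: {}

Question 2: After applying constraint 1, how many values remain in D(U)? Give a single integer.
Answer: 3

Derivation:
Constraint 1 (Z + U = X) on D(Z)={3,5,6} D(U)={2,3,4,5,6,7} D(X)={2,3,4,5,6,7}: Z {3,5,6}->{3,5}; U {2,3,4,5,6,7}->{2,3,4}; X {2,3,4,5,6,7}->{5,6,7}
So after constraint 1: D(U)={2,3,4}, size = 3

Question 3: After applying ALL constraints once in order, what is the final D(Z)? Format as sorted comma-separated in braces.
Constraint 1 (Z + U = X) on D(Z)={3,5,6} D(U)={2,3,4,5,6,7} D(X)={2,3,4,5,6,7}: Z {3,5,6}->{3,5}; U {2,3,4,5,6,7}->{2,3,4}; X {2,3,4,5,6,7}->{5,6,7}
Constraint 2 (Z < U) on D(Z)={3,5} D(U)={2,3,4}: Z {3,5}->{3}; U {2,3,4}->{4}
Constraint 3 (W + U = X) on D(W)={2,5,6,7} D(U)={4} D(X)={5,6,7}: W {2,5,6,7}->{2}; X {5,6,7}->{6}
Constraint 4 (W + Z = X) on D(W)={2} D(Z)={3} D(X)={6}: W {2}->{}; Z {3}->{}; X {6}->{}
So after all 4 constraints: D(Z) = {}

Answer: {}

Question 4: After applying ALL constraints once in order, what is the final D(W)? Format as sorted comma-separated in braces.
Answer: {}

Derivation:
Constraint 1 (Z + U = X) on D(Z)={3,5,6} D(U)={2,3,4,5,6,7} D(X)={2,3,4,5,6,7}: Z {3,5,6}->{3,5}; U {2,3,4,5,6,7}->{2,3,4}; X {2,3,4,5,6,7}->{5,6,7}
Constraint 2 (Z < U) on D(Z)={3,5} D(U)={2,3,4}: Z {3,5}->{3}; U {2,3,4}->{4}
Constraint 3 (W + U = X) on D(W)={2,5,6,7} D(U)={4} D(X)={5,6,7}: W {2,5,6,7}->{2}; X {5,6,7}->{6}
Constraint 4 (W + Z = X) on D(W)={2} D(Z)={3} D(X)={6}: W {2}->{}; Z {3}->{}; X {6}->{}
So after all 4 constraints: D(W) = {}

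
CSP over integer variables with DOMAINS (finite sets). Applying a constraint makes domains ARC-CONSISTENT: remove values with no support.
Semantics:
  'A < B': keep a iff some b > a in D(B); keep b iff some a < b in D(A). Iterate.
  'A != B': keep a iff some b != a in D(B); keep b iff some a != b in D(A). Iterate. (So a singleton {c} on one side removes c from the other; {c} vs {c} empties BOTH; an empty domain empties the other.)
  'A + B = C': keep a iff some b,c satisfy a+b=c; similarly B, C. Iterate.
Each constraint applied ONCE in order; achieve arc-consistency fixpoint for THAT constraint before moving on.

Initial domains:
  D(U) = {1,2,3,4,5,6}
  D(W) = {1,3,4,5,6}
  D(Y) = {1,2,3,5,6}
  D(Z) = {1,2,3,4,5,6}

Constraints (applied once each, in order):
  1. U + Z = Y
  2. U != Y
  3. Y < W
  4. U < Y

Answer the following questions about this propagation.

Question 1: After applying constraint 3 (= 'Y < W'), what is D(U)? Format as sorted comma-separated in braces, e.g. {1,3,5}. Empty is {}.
Constraint 1 (U + Z = Y) on D(U)={1,2,3,4,5,6} D(Z)={1,2,3,4,5,6} D(Y)={1,2,3,5,6}: U {1,2,3,4,5,6}->{1,2,3,4,5}; Z {1,2,3,4,5,6}->{1,2,3,4,5}; Y {1,2,3,5,6}->{2,3,5,6}
Constraint 2 (U != Y) on D(U)={1,2,3,4,5} D(Y)={2,3,5,6}: no change
Constraint 3 (Y < W) on D(Y)={2,3,5,6} D(W)={1,3,4,5,6}: Y {2,3,5,6}->{2,3,5}; W {1,3,4,5,6}->{3,4,5,6}
So after constraint 3: D(U) = {1,2,3,4,5}

Answer: {1,2,3,4,5}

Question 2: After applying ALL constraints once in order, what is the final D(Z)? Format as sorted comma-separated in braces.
Constraint 1 (U + Z = Y) on D(U)={1,2,3,4,5,6} D(Z)={1,2,3,4,5,6} D(Y)={1,2,3,5,6}: U {1,2,3,4,5,6}->{1,2,3,4,5}; Z {1,2,3,4,5,6}->{1,2,3,4,5}; Y {1,2,3,5,6}->{2,3,5,6}
Constraint 2 (U != Y) on D(U)={1,2,3,4,5} D(Y)={2,3,5,6}: no change
Constraint 3 (Y < W) on D(Y)={2,3,5,6} D(W)={1,3,4,5,6}: Y {2,3,5,6}->{2,3,5}; W {1,3,4,5,6}->{3,4,5,6}
Constraint 4 (U < Y) on D(U)={1,2,3,4,5} D(Y)={2,3,5}: U {1,2,3,4,5}->{1,2,3,4}
So after all 4 constraints: D(Z) = {1,2,3,4,5}

Answer: {1,2,3,4,5}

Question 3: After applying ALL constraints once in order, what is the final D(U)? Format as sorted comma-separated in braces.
Constraint 1 (U + Z = Y) on D(U)={1,2,3,4,5,6} D(Z)={1,2,3,4,5,6} D(Y)={1,2,3,5,6}: U {1,2,3,4,5,6}->{1,2,3,4,5}; Z {1,2,3,4,5,6}->{1,2,3,4,5}; Y {1,2,3,5,6}->{2,3,5,6}
Constraint 2 (U != Y) on D(U)={1,2,3,4,5} D(Y)={2,3,5,6}: no change
Constraint 3 (Y < W) on D(Y)={2,3,5,6} D(W)={1,3,4,5,6}: Y {2,3,5,6}->{2,3,5}; W {1,3,4,5,6}->{3,4,5,6}
Constraint 4 (U < Y) on D(U)={1,2,3,4,5} D(Y)={2,3,5}: U {1,2,3,4,5}->{1,2,3,4}
So after all 4 constraints: D(U) = {1,2,3,4}

Answer: {1,2,3,4}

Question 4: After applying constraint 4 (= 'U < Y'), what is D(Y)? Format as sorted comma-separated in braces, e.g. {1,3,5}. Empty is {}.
Answer: {2,3,5}

Derivation:
Constraint 1 (U + Z = Y) on D(U)={1,2,3,4,5,6} D(Z)={1,2,3,4,5,6} D(Y)={1,2,3,5,6}: U {1,2,3,4,5,6}->{1,2,3,4,5}; Z {1,2,3,4,5,6}->{1,2,3,4,5}; Y {1,2,3,5,6}->{2,3,5,6}
Constraint 2 (U != Y) on D(U)={1,2,3,4,5} D(Y)={2,3,5,6}: no change
Constraint 3 (Y < W) on D(Y)={2,3,5,6} D(W)={1,3,4,5,6}: Y {2,3,5,6}->{2,3,5}; W {1,3,4,5,6}->{3,4,5,6}
Constraint 4 (U < Y) on D(U)={1,2,3,4,5} D(Y)={2,3,5}: U {1,2,3,4,5}->{1,2,3,4}
So after constraint 4: D(Y) = {2,3,5}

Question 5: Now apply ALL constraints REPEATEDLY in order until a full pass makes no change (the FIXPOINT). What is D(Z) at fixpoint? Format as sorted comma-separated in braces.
Answer: {1,2,3,4}

Derivation:
pass 0 (initial): D(Z)={1,2,3,4,5,6}
pass 1: U {1,2,3,4,5,6}->{1,2,3,4}; W {1,3,4,5,6}->{3,4,5,6}; Y {1,2,3,5,6}->{2,3,5}; Z {1,2,3,4,5,6}->{1,2,3,4,5}
pass 2: Z {1,2,3,4,5}->{1,2,3,4}
pass 3: no change
Fixpoint after 3 passes: D(Z) = {1,2,3,4}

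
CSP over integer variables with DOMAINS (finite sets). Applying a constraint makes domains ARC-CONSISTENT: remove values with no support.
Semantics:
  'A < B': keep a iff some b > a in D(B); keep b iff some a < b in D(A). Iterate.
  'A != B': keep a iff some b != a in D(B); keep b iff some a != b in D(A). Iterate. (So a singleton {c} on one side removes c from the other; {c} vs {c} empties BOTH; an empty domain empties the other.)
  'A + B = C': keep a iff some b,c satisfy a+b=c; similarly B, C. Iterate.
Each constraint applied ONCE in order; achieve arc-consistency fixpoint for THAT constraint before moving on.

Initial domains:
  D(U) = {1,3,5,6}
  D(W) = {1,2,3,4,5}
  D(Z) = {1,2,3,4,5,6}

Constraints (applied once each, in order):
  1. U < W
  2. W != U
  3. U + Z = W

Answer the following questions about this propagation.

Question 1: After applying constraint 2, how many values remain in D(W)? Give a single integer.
Constraint 1 (U < W) on D(U)={1,3,5,6} D(W)={1,2,3,4,5}: U {1,3,5,6}->{1,3}; W {1,2,3,4,5}->{2,3,4,5}
Constraint 2 (W != U) on D(W)={2,3,4,5} D(U)={1,3}: no change
So after constraint 2: D(W)={2,3,4,5}, size = 4

Answer: 4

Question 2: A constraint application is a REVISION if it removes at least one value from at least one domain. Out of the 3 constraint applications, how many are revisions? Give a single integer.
Answer: 2

Derivation:
Constraint 1 (U < W) on D(U)={1,3,5,6} D(W)={1,2,3,4,5}: U {1,3,5,6}->{1,3}; W {1,2,3,4,5}->{2,3,4,5} => REVISION
Constraint 2 (W != U) on D(W)={2,3,4,5} D(U)={1,3}: no change => not a revision
Constraint 3 (U + Z = W) on D(U)={1,3} D(Z)={1,2,3,4,5,6} D(W)={2,3,4,5}: Z {1,2,3,4,5,6}->{1,2,3,4} => REVISION
Total revisions = 2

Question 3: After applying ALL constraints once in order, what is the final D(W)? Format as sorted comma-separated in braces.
Constraint 1 (U < W) on D(U)={1,3,5,6} D(W)={1,2,3,4,5}: U {1,3,5,6}->{1,3}; W {1,2,3,4,5}->{2,3,4,5}
Constraint 2 (W != U) on D(W)={2,3,4,5} D(U)={1,3}: no change
Constraint 3 (U + Z = W) on D(U)={1,3} D(Z)={1,2,3,4,5,6} D(W)={2,3,4,5}: Z {1,2,3,4,5,6}->{1,2,3,4}
So after all 3 constraints: D(W) = {2,3,4,5}

Answer: {2,3,4,5}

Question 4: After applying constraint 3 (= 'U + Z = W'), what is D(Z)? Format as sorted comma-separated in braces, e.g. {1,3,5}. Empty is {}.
Answer: {1,2,3,4}

Derivation:
Constraint 1 (U < W) on D(U)={1,3,5,6} D(W)={1,2,3,4,5}: U {1,3,5,6}->{1,3}; W {1,2,3,4,5}->{2,3,4,5}
Constraint 2 (W != U) on D(W)={2,3,4,5} D(U)={1,3}: no change
Constraint 3 (U + Z = W) on D(U)={1,3} D(Z)={1,2,3,4,5,6} D(W)={2,3,4,5}: Z {1,2,3,4,5,6}->{1,2,3,4}
So after constraint 3: D(Z) = {1,2,3,4}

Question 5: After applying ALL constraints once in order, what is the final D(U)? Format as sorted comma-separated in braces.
Constraint 1 (U < W) on D(U)={1,3,5,6} D(W)={1,2,3,4,5}: U {1,3,5,6}->{1,3}; W {1,2,3,4,5}->{2,3,4,5}
Constraint 2 (W != U) on D(W)={2,3,4,5} D(U)={1,3}: no change
Constraint 3 (U + Z = W) on D(U)={1,3} D(Z)={1,2,3,4,5,6} D(W)={2,3,4,5}: Z {1,2,3,4,5,6}->{1,2,3,4}
So after all 3 constraints: D(U) = {1,3}

Answer: {1,3}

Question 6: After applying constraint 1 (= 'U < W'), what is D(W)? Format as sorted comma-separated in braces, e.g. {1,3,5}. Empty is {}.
Answer: {2,3,4,5}

Derivation:
Constraint 1 (U < W) on D(U)={1,3,5,6} D(W)={1,2,3,4,5}: U {1,3,5,6}->{1,3}; W {1,2,3,4,5}->{2,3,4,5}
So after constraint 1: D(W) = {2,3,4,5}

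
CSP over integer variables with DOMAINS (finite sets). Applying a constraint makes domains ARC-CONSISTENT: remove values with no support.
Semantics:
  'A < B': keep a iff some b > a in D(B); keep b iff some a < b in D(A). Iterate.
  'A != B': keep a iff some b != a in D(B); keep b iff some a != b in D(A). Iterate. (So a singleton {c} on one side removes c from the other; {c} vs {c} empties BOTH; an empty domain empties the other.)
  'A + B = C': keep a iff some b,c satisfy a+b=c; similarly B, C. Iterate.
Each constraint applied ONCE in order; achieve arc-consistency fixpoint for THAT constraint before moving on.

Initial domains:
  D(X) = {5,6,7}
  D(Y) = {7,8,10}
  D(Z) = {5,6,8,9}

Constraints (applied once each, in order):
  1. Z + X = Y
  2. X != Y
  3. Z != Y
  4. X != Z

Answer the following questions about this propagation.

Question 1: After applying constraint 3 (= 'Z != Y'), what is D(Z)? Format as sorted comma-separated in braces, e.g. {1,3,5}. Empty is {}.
Answer: {5}

Derivation:
Constraint 1 (Z + X = Y) on D(Z)={5,6,8,9} D(X)={5,6,7} D(Y)={7,8,10}: Z {5,6,8,9}->{5}; X {5,6,7}->{5}; Y {7,8,10}->{10}
Constraint 2 (X != Y) on D(X)={5} D(Y)={10}: no change
Constraint 3 (Z != Y) on D(Z)={5} D(Y)={10}: no change
So after constraint 3: D(Z) = {5}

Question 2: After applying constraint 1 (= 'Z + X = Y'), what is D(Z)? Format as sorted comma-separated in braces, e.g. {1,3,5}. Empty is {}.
Answer: {5}

Derivation:
Constraint 1 (Z + X = Y) on D(Z)={5,6,8,9} D(X)={5,6,7} D(Y)={7,8,10}: Z {5,6,8,9}->{5}; X {5,6,7}->{5}; Y {7,8,10}->{10}
So after constraint 1: D(Z) = {5}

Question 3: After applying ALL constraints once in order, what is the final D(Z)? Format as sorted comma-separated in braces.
Answer: {}

Derivation:
Constraint 1 (Z + X = Y) on D(Z)={5,6,8,9} D(X)={5,6,7} D(Y)={7,8,10}: Z {5,6,8,9}->{5}; X {5,6,7}->{5}; Y {7,8,10}->{10}
Constraint 2 (X != Y) on D(X)={5} D(Y)={10}: no change
Constraint 3 (Z != Y) on D(Z)={5} D(Y)={10}: no change
Constraint 4 (X != Z) on D(X)={5} D(Z)={5}: X {5}->{}; Z {5}->{}
So after all 4 constraints: D(Z) = {}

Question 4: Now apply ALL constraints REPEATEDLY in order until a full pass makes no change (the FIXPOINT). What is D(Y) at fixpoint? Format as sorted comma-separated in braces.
pass 0 (initial): D(Y)={7,8,10}
pass 1: X {5,6,7}->{}; Y {7,8,10}->{10}; Z {5,6,8,9}->{}
pass 2: Y {10}->{}
pass 3: no change
Fixpoint after 3 passes: D(Y) = {}

Answer: {}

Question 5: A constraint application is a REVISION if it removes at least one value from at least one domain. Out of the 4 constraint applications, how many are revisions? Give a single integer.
Constraint 1 (Z + X = Y) on D(Z)={5,6,8,9} D(X)={5,6,7} D(Y)={7,8,10}: Z {5,6,8,9}->{5}; X {5,6,7}->{5}; Y {7,8,10}->{10} => REVISION
Constraint 2 (X != Y) on D(X)={5} D(Y)={10}: no change => not a revision
Constraint 3 (Z != Y) on D(Z)={5} D(Y)={10}: no change => not a revision
Constraint 4 (X != Z) on D(X)={5} D(Z)={5}: X {5}->{}; Z {5}->{} => REVISION
Total revisions = 2

Answer: 2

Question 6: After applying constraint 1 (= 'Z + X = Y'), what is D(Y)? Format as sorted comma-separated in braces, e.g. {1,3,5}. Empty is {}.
Constraint 1 (Z + X = Y) on D(Z)={5,6,8,9} D(X)={5,6,7} D(Y)={7,8,10}: Z {5,6,8,9}->{5}; X {5,6,7}->{5}; Y {7,8,10}->{10}
So after constraint 1: D(Y) = {10}

Answer: {10}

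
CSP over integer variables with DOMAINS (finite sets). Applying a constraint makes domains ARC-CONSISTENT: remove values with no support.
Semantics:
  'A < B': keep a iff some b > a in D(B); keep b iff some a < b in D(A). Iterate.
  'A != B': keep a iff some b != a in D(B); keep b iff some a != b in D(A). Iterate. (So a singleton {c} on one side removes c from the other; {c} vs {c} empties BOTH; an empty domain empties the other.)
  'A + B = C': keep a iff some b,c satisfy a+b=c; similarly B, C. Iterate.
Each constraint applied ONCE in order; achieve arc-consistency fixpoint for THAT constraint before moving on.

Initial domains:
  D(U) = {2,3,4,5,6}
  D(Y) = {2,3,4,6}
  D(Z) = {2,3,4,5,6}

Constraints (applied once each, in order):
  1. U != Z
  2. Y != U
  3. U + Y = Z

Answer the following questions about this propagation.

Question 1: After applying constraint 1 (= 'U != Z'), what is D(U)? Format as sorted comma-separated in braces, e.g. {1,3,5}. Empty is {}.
Answer: {2,3,4,5,6}

Derivation:
Constraint 1 (U != Z) on D(U)={2,3,4,5,6} D(Z)={2,3,4,5,6}: no change
So after constraint 1: D(U) = {2,3,4,5,6}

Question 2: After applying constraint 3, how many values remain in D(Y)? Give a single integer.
Answer: 3

Derivation:
Constraint 1 (U != Z) on D(U)={2,3,4,5,6} D(Z)={2,3,4,5,6}: no change
Constraint 2 (Y != U) on D(Y)={2,3,4,6} D(U)={2,3,4,5,6}: no change
Constraint 3 (U + Y = Z) on D(U)={2,3,4,5,6} D(Y)={2,3,4,6} D(Z)={2,3,4,5,6}: U {2,3,4,5,6}->{2,3,4}; Y {2,3,4,6}->{2,3,4}; Z {2,3,4,5,6}->{4,5,6}
So after constraint 3: D(Y)={2,3,4}, size = 3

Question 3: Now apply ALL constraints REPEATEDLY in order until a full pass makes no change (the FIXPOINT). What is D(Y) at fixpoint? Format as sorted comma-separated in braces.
pass 0 (initial): D(Y)={2,3,4,6}
pass 1: U {2,3,4,5,6}->{2,3,4}; Y {2,3,4,6}->{2,3,4}; Z {2,3,4,5,6}->{4,5,6}
pass 2: no change
Fixpoint after 2 passes: D(Y) = {2,3,4}

Answer: {2,3,4}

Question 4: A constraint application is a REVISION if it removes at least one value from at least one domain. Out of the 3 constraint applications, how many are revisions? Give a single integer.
Constraint 1 (U != Z) on D(U)={2,3,4,5,6} D(Z)={2,3,4,5,6}: no change => not a revision
Constraint 2 (Y != U) on D(Y)={2,3,4,6} D(U)={2,3,4,5,6}: no change => not a revision
Constraint 3 (U + Y = Z) on D(U)={2,3,4,5,6} D(Y)={2,3,4,6} D(Z)={2,3,4,5,6}: U {2,3,4,5,6}->{2,3,4}; Y {2,3,4,6}->{2,3,4}; Z {2,3,4,5,6}->{4,5,6} => REVISION
Total revisions = 1

Answer: 1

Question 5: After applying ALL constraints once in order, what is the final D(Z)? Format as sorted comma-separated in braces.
Constraint 1 (U != Z) on D(U)={2,3,4,5,6} D(Z)={2,3,4,5,6}: no change
Constraint 2 (Y != U) on D(Y)={2,3,4,6} D(U)={2,3,4,5,6}: no change
Constraint 3 (U + Y = Z) on D(U)={2,3,4,5,6} D(Y)={2,3,4,6} D(Z)={2,3,4,5,6}: U {2,3,4,5,6}->{2,3,4}; Y {2,3,4,6}->{2,3,4}; Z {2,3,4,5,6}->{4,5,6}
So after all 3 constraints: D(Z) = {4,5,6}

Answer: {4,5,6}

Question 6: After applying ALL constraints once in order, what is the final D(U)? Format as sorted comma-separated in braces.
Answer: {2,3,4}

Derivation:
Constraint 1 (U != Z) on D(U)={2,3,4,5,6} D(Z)={2,3,4,5,6}: no change
Constraint 2 (Y != U) on D(Y)={2,3,4,6} D(U)={2,3,4,5,6}: no change
Constraint 3 (U + Y = Z) on D(U)={2,3,4,5,6} D(Y)={2,3,4,6} D(Z)={2,3,4,5,6}: U {2,3,4,5,6}->{2,3,4}; Y {2,3,4,6}->{2,3,4}; Z {2,3,4,5,6}->{4,5,6}
So after all 3 constraints: D(U) = {2,3,4}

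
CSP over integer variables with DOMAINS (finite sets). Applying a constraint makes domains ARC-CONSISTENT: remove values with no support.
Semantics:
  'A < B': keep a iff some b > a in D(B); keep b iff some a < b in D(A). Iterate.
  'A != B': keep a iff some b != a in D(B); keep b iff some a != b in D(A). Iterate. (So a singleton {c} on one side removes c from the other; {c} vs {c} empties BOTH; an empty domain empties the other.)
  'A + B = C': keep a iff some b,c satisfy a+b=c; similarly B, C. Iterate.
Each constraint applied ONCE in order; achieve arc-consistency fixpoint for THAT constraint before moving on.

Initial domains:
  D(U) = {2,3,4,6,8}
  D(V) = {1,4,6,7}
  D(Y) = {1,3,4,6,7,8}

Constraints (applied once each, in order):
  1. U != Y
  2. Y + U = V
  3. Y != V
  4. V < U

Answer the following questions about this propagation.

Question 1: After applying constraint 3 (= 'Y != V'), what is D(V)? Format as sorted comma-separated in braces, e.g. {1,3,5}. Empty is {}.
Constraint 1 (U != Y) on D(U)={2,3,4,6,8} D(Y)={1,3,4,6,7,8}: no change
Constraint 2 (Y + U = V) on D(Y)={1,3,4,6,7,8} D(U)={2,3,4,6,8} D(V)={1,4,6,7}: Y {1,3,4,6,7,8}->{1,3,4}; U {2,3,4,6,8}->{2,3,4,6}; V {1,4,6,7}->{4,6,7}
Constraint 3 (Y != V) on D(Y)={1,3,4} D(V)={4,6,7}: no change
So after constraint 3: D(V) = {4,6,7}

Answer: {4,6,7}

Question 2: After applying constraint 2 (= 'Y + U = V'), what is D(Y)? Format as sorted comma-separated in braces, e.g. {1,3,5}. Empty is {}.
Answer: {1,3,4}

Derivation:
Constraint 1 (U != Y) on D(U)={2,3,4,6,8} D(Y)={1,3,4,6,7,8}: no change
Constraint 2 (Y + U = V) on D(Y)={1,3,4,6,7,8} D(U)={2,3,4,6,8} D(V)={1,4,6,7}: Y {1,3,4,6,7,8}->{1,3,4}; U {2,3,4,6,8}->{2,3,4,6}; V {1,4,6,7}->{4,6,7}
So after constraint 2: D(Y) = {1,3,4}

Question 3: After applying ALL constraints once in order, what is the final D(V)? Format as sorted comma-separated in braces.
Constraint 1 (U != Y) on D(U)={2,3,4,6,8} D(Y)={1,3,4,6,7,8}: no change
Constraint 2 (Y + U = V) on D(Y)={1,3,4,6,7,8} D(U)={2,3,4,6,8} D(V)={1,4,6,7}: Y {1,3,4,6,7,8}->{1,3,4}; U {2,3,4,6,8}->{2,3,4,6}; V {1,4,6,7}->{4,6,7}
Constraint 3 (Y != V) on D(Y)={1,3,4} D(V)={4,6,7}: no change
Constraint 4 (V < U) on D(V)={4,6,7} D(U)={2,3,4,6}: V {4,6,7}->{4}; U {2,3,4,6}->{6}
So after all 4 constraints: D(V) = {4}

Answer: {4}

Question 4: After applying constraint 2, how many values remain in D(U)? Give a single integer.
Constraint 1 (U != Y) on D(U)={2,3,4,6,8} D(Y)={1,3,4,6,7,8}: no change
Constraint 2 (Y + U = V) on D(Y)={1,3,4,6,7,8} D(U)={2,3,4,6,8} D(V)={1,4,6,7}: Y {1,3,4,6,7,8}->{1,3,4}; U {2,3,4,6,8}->{2,3,4,6}; V {1,4,6,7}->{4,6,7}
So after constraint 2: D(U)={2,3,4,6}, size = 4

Answer: 4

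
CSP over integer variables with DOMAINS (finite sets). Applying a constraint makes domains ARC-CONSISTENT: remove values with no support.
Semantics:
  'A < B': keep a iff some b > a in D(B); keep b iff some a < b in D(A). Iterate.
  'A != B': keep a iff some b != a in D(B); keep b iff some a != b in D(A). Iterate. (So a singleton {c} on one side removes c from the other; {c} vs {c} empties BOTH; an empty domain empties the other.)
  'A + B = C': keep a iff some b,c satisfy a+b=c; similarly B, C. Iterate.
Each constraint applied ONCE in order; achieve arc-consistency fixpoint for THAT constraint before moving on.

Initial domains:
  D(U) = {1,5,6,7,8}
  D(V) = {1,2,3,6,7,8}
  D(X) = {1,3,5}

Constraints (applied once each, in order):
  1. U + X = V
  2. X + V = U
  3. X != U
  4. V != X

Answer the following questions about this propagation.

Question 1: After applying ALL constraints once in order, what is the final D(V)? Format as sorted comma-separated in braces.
Constraint 1 (U + X = V) on D(U)={1,5,6,7,8} D(X)={1,3,5} D(V)={1,2,3,6,7,8}: U {1,5,6,7,8}->{1,5,6,7}; V {1,2,3,6,7,8}->{2,6,7,8}
Constraint 2 (X + V = U) on D(X)={1,3,5} D(V)={2,6,7,8} D(U)={1,5,6,7}: V {2,6,7,8}->{2,6}; U {1,5,6,7}->{5,7}
Constraint 3 (X != U) on D(X)={1,3,5} D(U)={5,7}: no change
Constraint 4 (V != X) on D(V)={2,6} D(X)={1,3,5}: no change
So after all 4 constraints: D(V) = {2,6}

Answer: {2,6}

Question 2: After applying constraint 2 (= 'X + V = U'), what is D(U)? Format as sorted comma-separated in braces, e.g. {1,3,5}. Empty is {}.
Answer: {5,7}

Derivation:
Constraint 1 (U + X = V) on D(U)={1,5,6,7,8} D(X)={1,3,5} D(V)={1,2,3,6,7,8}: U {1,5,6,7,8}->{1,5,6,7}; V {1,2,3,6,7,8}->{2,6,7,8}
Constraint 2 (X + V = U) on D(X)={1,3,5} D(V)={2,6,7,8} D(U)={1,5,6,7}: V {2,6,7,8}->{2,6}; U {1,5,6,7}->{5,7}
So after constraint 2: D(U) = {5,7}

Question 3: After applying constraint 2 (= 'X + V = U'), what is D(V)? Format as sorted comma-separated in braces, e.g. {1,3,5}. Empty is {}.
Answer: {2,6}

Derivation:
Constraint 1 (U + X = V) on D(U)={1,5,6,7,8} D(X)={1,3,5} D(V)={1,2,3,6,7,8}: U {1,5,6,7,8}->{1,5,6,7}; V {1,2,3,6,7,8}->{2,6,7,8}
Constraint 2 (X + V = U) on D(X)={1,3,5} D(V)={2,6,7,8} D(U)={1,5,6,7}: V {2,6,7,8}->{2,6}; U {1,5,6,7}->{5,7}
So after constraint 2: D(V) = {2,6}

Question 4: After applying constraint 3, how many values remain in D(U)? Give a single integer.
Answer: 2

Derivation:
Constraint 1 (U + X = V) on D(U)={1,5,6,7,8} D(X)={1,3,5} D(V)={1,2,3,6,7,8}: U {1,5,6,7,8}->{1,5,6,7}; V {1,2,3,6,7,8}->{2,6,7,8}
Constraint 2 (X + V = U) on D(X)={1,3,5} D(V)={2,6,7,8} D(U)={1,5,6,7}: V {2,6,7,8}->{2,6}; U {1,5,6,7}->{5,7}
Constraint 3 (X != U) on D(X)={1,3,5} D(U)={5,7}: no change
So after constraint 3: D(U)={5,7}, size = 2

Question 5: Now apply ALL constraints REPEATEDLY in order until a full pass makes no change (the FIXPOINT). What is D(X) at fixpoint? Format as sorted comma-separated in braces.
Answer: {}

Derivation:
pass 0 (initial): D(X)={1,3,5}
pass 1: U {1,5,6,7,8}->{5,7}; V {1,2,3,6,7,8}->{2,6}
pass 2: U {5,7}->{}; V {2,6}->{}; X {1,3,5}->{}
pass 3: no change
Fixpoint after 3 passes: D(X) = {}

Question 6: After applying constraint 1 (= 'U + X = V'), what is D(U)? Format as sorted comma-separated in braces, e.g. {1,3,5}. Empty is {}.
Answer: {1,5,6,7}

Derivation:
Constraint 1 (U + X = V) on D(U)={1,5,6,7,8} D(X)={1,3,5} D(V)={1,2,3,6,7,8}: U {1,5,6,7,8}->{1,5,6,7}; V {1,2,3,6,7,8}->{2,6,7,8}
So after constraint 1: D(U) = {1,5,6,7}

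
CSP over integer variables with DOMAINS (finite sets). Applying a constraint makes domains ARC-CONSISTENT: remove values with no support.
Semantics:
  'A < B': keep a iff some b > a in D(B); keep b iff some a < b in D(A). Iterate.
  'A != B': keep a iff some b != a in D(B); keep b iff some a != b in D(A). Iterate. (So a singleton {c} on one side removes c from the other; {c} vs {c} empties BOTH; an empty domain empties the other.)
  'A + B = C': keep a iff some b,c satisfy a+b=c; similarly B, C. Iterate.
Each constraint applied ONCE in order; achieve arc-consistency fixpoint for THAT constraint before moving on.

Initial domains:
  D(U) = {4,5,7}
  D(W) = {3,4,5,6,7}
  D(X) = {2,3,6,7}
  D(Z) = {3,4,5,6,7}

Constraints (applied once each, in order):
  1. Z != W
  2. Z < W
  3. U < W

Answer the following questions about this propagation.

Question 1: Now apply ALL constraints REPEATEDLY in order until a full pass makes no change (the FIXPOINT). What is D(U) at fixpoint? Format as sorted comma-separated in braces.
pass 0 (initial): D(U)={4,5,7}
pass 1: U {4,5,7}->{4,5}; W {3,4,5,6,7}->{5,6,7}; Z {3,4,5,6,7}->{3,4,5,6}
pass 2: no change
Fixpoint after 2 passes: D(U) = {4,5}

Answer: {4,5}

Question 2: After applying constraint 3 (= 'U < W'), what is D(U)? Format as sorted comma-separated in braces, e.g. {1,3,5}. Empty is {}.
Constraint 1 (Z != W) on D(Z)={3,4,5,6,7} D(W)={3,4,5,6,7}: no change
Constraint 2 (Z < W) on D(Z)={3,4,5,6,7} D(W)={3,4,5,6,7}: Z {3,4,5,6,7}->{3,4,5,6}; W {3,4,5,6,7}->{4,5,6,7}
Constraint 3 (U < W) on D(U)={4,5,7} D(W)={4,5,6,7}: U {4,5,7}->{4,5}; W {4,5,6,7}->{5,6,7}
So after constraint 3: D(U) = {4,5}

Answer: {4,5}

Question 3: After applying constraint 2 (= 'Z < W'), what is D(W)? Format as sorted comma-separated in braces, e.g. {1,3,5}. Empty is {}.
Constraint 1 (Z != W) on D(Z)={3,4,5,6,7} D(W)={3,4,5,6,7}: no change
Constraint 2 (Z < W) on D(Z)={3,4,5,6,7} D(W)={3,4,5,6,7}: Z {3,4,5,6,7}->{3,4,5,6}; W {3,4,5,6,7}->{4,5,6,7}
So after constraint 2: D(W) = {4,5,6,7}

Answer: {4,5,6,7}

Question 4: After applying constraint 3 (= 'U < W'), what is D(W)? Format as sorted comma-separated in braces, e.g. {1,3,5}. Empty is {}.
Answer: {5,6,7}

Derivation:
Constraint 1 (Z != W) on D(Z)={3,4,5,6,7} D(W)={3,4,5,6,7}: no change
Constraint 2 (Z < W) on D(Z)={3,4,5,6,7} D(W)={3,4,5,6,7}: Z {3,4,5,6,7}->{3,4,5,6}; W {3,4,5,6,7}->{4,5,6,7}
Constraint 3 (U < W) on D(U)={4,5,7} D(W)={4,5,6,7}: U {4,5,7}->{4,5}; W {4,5,6,7}->{5,6,7}
So after constraint 3: D(W) = {5,6,7}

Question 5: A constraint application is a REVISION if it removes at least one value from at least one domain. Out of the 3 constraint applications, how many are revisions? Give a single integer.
Constraint 1 (Z != W) on D(Z)={3,4,5,6,7} D(W)={3,4,5,6,7}: no change => not a revision
Constraint 2 (Z < W) on D(Z)={3,4,5,6,7} D(W)={3,4,5,6,7}: Z {3,4,5,6,7}->{3,4,5,6}; W {3,4,5,6,7}->{4,5,6,7} => REVISION
Constraint 3 (U < W) on D(U)={4,5,7} D(W)={4,5,6,7}: U {4,5,7}->{4,5}; W {4,5,6,7}->{5,6,7} => REVISION
Total revisions = 2

Answer: 2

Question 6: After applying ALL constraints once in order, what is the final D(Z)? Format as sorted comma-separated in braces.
Constraint 1 (Z != W) on D(Z)={3,4,5,6,7} D(W)={3,4,5,6,7}: no change
Constraint 2 (Z < W) on D(Z)={3,4,5,6,7} D(W)={3,4,5,6,7}: Z {3,4,5,6,7}->{3,4,5,6}; W {3,4,5,6,7}->{4,5,6,7}
Constraint 3 (U < W) on D(U)={4,5,7} D(W)={4,5,6,7}: U {4,5,7}->{4,5}; W {4,5,6,7}->{5,6,7}
So after all 3 constraints: D(Z) = {3,4,5,6}

Answer: {3,4,5,6}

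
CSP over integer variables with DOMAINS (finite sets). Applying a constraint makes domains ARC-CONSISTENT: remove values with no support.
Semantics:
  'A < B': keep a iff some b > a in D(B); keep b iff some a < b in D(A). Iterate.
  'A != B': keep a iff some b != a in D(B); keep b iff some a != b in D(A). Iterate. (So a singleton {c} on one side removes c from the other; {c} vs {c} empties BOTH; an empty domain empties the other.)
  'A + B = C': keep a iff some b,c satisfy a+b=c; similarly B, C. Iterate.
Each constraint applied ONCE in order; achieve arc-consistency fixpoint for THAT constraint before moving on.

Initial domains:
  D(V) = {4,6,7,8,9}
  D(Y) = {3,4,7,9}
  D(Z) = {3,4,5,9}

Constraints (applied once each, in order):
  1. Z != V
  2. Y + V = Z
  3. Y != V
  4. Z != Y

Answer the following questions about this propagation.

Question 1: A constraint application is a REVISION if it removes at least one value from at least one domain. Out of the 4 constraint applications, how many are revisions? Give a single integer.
Constraint 1 (Z != V) on D(Z)={3,4,5,9} D(V)={4,6,7,8,9}: no change => not a revision
Constraint 2 (Y + V = Z) on D(Y)={3,4,7,9} D(V)={4,6,7,8,9} D(Z)={3,4,5,9}: Y {3,4,7,9}->{3}; V {4,6,7,8,9}->{6}; Z {3,4,5,9}->{9} => REVISION
Constraint 3 (Y != V) on D(Y)={3} D(V)={6}: no change => not a revision
Constraint 4 (Z != Y) on D(Z)={9} D(Y)={3}: no change => not a revision
Total revisions = 1

Answer: 1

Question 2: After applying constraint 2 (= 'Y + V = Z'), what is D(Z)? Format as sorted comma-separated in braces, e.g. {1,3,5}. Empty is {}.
Constraint 1 (Z != V) on D(Z)={3,4,5,9} D(V)={4,6,7,8,9}: no change
Constraint 2 (Y + V = Z) on D(Y)={3,4,7,9} D(V)={4,6,7,8,9} D(Z)={3,4,5,9}: Y {3,4,7,9}->{3}; V {4,6,7,8,9}->{6}; Z {3,4,5,9}->{9}
So after constraint 2: D(Z) = {9}

Answer: {9}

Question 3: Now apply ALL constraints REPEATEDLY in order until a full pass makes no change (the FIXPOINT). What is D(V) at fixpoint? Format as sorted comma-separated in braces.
pass 0 (initial): D(V)={4,6,7,8,9}
pass 1: V {4,6,7,8,9}->{6}; Y {3,4,7,9}->{3}; Z {3,4,5,9}->{9}
pass 2: no change
Fixpoint after 2 passes: D(V) = {6}

Answer: {6}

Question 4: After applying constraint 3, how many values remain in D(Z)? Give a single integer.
Constraint 1 (Z != V) on D(Z)={3,4,5,9} D(V)={4,6,7,8,9}: no change
Constraint 2 (Y + V = Z) on D(Y)={3,4,7,9} D(V)={4,6,7,8,9} D(Z)={3,4,5,9}: Y {3,4,7,9}->{3}; V {4,6,7,8,9}->{6}; Z {3,4,5,9}->{9}
Constraint 3 (Y != V) on D(Y)={3} D(V)={6}: no change
So after constraint 3: D(Z)={9}, size = 1

Answer: 1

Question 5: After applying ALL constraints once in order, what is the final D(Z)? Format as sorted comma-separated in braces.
Answer: {9}

Derivation:
Constraint 1 (Z != V) on D(Z)={3,4,5,9} D(V)={4,6,7,8,9}: no change
Constraint 2 (Y + V = Z) on D(Y)={3,4,7,9} D(V)={4,6,7,8,9} D(Z)={3,4,5,9}: Y {3,4,7,9}->{3}; V {4,6,7,8,9}->{6}; Z {3,4,5,9}->{9}
Constraint 3 (Y != V) on D(Y)={3} D(V)={6}: no change
Constraint 4 (Z != Y) on D(Z)={9} D(Y)={3}: no change
So after all 4 constraints: D(Z) = {9}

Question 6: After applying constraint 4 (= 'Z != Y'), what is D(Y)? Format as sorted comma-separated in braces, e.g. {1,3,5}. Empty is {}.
Answer: {3}

Derivation:
Constraint 1 (Z != V) on D(Z)={3,4,5,9} D(V)={4,6,7,8,9}: no change
Constraint 2 (Y + V = Z) on D(Y)={3,4,7,9} D(V)={4,6,7,8,9} D(Z)={3,4,5,9}: Y {3,4,7,9}->{3}; V {4,6,7,8,9}->{6}; Z {3,4,5,9}->{9}
Constraint 3 (Y != V) on D(Y)={3} D(V)={6}: no change
Constraint 4 (Z != Y) on D(Z)={9} D(Y)={3}: no change
So after constraint 4: D(Y) = {3}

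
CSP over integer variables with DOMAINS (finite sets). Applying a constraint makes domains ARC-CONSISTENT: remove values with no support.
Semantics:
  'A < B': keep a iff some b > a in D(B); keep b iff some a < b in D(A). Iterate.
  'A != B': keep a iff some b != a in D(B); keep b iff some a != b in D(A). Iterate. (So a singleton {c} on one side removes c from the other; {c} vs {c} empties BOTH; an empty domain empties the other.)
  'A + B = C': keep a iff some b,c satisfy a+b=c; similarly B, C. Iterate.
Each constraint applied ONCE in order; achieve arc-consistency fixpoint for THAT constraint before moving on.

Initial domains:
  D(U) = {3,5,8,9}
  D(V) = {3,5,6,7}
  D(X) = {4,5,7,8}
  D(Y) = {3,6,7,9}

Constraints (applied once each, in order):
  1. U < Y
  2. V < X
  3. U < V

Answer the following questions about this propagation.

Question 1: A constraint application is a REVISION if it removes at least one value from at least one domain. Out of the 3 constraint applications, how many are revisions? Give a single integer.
Answer: 2

Derivation:
Constraint 1 (U < Y) on D(U)={3,5,8,9} D(Y)={3,6,7,9}: U {3,5,8,9}->{3,5,8}; Y {3,6,7,9}->{6,7,9} => REVISION
Constraint 2 (V < X) on D(V)={3,5,6,7} D(X)={4,5,7,8}: no change => not a revision
Constraint 3 (U < V) on D(U)={3,5,8} D(V)={3,5,6,7}: U {3,5,8}->{3,5}; V {3,5,6,7}->{5,6,7} => REVISION
Total revisions = 2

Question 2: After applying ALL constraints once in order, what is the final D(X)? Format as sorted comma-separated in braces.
Constraint 1 (U < Y) on D(U)={3,5,8,9} D(Y)={3,6,7,9}: U {3,5,8,9}->{3,5,8}; Y {3,6,7,9}->{6,7,9}
Constraint 2 (V < X) on D(V)={3,5,6,7} D(X)={4,5,7,8}: no change
Constraint 3 (U < V) on D(U)={3,5,8} D(V)={3,5,6,7}: U {3,5,8}->{3,5}; V {3,5,6,7}->{5,6,7}
So after all 3 constraints: D(X) = {4,5,7,8}

Answer: {4,5,7,8}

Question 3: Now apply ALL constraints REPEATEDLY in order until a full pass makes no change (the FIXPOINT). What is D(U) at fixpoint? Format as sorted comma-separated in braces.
Answer: {3,5}

Derivation:
pass 0 (initial): D(U)={3,5,8,9}
pass 1: U {3,5,8,9}->{3,5}; V {3,5,6,7}->{5,6,7}; Y {3,6,7,9}->{6,7,9}
pass 2: X {4,5,7,8}->{7,8}
pass 3: no change
Fixpoint after 3 passes: D(U) = {3,5}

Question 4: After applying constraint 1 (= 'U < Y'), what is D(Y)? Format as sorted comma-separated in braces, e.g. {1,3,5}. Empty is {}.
Constraint 1 (U < Y) on D(U)={3,5,8,9} D(Y)={3,6,7,9}: U {3,5,8,9}->{3,5,8}; Y {3,6,7,9}->{6,7,9}
So after constraint 1: D(Y) = {6,7,9}

Answer: {6,7,9}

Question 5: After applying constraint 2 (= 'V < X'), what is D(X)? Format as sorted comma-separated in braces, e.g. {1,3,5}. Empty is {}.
Constraint 1 (U < Y) on D(U)={3,5,8,9} D(Y)={3,6,7,9}: U {3,5,8,9}->{3,5,8}; Y {3,6,7,9}->{6,7,9}
Constraint 2 (V < X) on D(V)={3,5,6,7} D(X)={4,5,7,8}: no change
So after constraint 2: D(X) = {4,5,7,8}

Answer: {4,5,7,8}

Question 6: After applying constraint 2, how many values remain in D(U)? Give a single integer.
Constraint 1 (U < Y) on D(U)={3,5,8,9} D(Y)={3,6,7,9}: U {3,5,8,9}->{3,5,8}; Y {3,6,7,9}->{6,7,9}
Constraint 2 (V < X) on D(V)={3,5,6,7} D(X)={4,5,7,8}: no change
So after constraint 2: D(U)={3,5,8}, size = 3

Answer: 3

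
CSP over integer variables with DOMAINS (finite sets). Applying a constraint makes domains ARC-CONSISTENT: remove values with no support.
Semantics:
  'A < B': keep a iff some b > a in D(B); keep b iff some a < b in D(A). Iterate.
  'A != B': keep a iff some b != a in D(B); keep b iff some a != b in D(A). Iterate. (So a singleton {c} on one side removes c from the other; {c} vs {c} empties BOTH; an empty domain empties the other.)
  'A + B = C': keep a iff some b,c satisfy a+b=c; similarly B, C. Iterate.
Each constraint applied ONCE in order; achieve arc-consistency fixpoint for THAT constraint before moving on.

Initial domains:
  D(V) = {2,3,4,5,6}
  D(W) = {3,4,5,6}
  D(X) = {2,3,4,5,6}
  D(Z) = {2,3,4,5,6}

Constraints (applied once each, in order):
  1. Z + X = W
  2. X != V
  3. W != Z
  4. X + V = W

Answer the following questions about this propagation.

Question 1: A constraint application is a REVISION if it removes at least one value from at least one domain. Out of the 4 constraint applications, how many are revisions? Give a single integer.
Answer: 2

Derivation:
Constraint 1 (Z + X = W) on D(Z)={2,3,4,5,6} D(X)={2,3,4,5,6} D(W)={3,4,5,6}: Z {2,3,4,5,6}->{2,3,4}; X {2,3,4,5,6}->{2,3,4}; W {3,4,5,6}->{4,5,6} => REVISION
Constraint 2 (X != V) on D(X)={2,3,4} D(V)={2,3,4,5,6}: no change => not a revision
Constraint 3 (W != Z) on D(W)={4,5,6} D(Z)={2,3,4}: no change => not a revision
Constraint 4 (X + V = W) on D(X)={2,3,4} D(V)={2,3,4,5,6} D(W)={4,5,6}: V {2,3,4,5,6}->{2,3,4} => REVISION
Total revisions = 2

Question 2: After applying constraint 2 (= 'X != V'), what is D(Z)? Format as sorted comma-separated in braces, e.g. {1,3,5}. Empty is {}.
Constraint 1 (Z + X = W) on D(Z)={2,3,4,5,6} D(X)={2,3,4,5,6} D(W)={3,4,5,6}: Z {2,3,4,5,6}->{2,3,4}; X {2,3,4,5,6}->{2,3,4}; W {3,4,5,6}->{4,5,6}
Constraint 2 (X != V) on D(X)={2,3,4} D(V)={2,3,4,5,6}: no change
So after constraint 2: D(Z) = {2,3,4}

Answer: {2,3,4}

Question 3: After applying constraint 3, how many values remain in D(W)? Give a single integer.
Answer: 3

Derivation:
Constraint 1 (Z + X = W) on D(Z)={2,3,4,5,6} D(X)={2,3,4,5,6} D(W)={3,4,5,6}: Z {2,3,4,5,6}->{2,3,4}; X {2,3,4,5,6}->{2,3,4}; W {3,4,5,6}->{4,5,6}
Constraint 2 (X != V) on D(X)={2,3,4} D(V)={2,3,4,5,6}: no change
Constraint 3 (W != Z) on D(W)={4,5,6} D(Z)={2,3,4}: no change
So after constraint 3: D(W)={4,5,6}, size = 3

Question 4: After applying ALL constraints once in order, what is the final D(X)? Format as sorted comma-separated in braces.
Answer: {2,3,4}

Derivation:
Constraint 1 (Z + X = W) on D(Z)={2,3,4,5,6} D(X)={2,3,4,5,6} D(W)={3,4,5,6}: Z {2,3,4,5,6}->{2,3,4}; X {2,3,4,5,6}->{2,3,4}; W {3,4,5,6}->{4,5,6}
Constraint 2 (X != V) on D(X)={2,3,4} D(V)={2,3,4,5,6}: no change
Constraint 3 (W != Z) on D(W)={4,5,6} D(Z)={2,3,4}: no change
Constraint 4 (X + V = W) on D(X)={2,3,4} D(V)={2,3,4,5,6} D(W)={4,5,6}: V {2,3,4,5,6}->{2,3,4}
So after all 4 constraints: D(X) = {2,3,4}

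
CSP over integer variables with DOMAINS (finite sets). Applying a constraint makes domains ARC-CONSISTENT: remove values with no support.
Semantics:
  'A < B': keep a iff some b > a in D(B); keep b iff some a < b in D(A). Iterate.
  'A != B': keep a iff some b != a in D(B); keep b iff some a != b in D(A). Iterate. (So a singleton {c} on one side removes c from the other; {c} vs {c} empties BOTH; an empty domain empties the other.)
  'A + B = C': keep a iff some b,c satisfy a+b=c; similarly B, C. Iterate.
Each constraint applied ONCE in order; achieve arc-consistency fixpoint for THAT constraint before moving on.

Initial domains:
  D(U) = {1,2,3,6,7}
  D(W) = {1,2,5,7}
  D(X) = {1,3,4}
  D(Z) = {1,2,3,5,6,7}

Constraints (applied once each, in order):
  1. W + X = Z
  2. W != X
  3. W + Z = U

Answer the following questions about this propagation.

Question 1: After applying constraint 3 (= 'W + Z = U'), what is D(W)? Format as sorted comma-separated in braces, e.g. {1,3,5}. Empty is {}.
Constraint 1 (W + X = Z) on D(W)={1,2,5,7} D(X)={1,3,4} D(Z)={1,2,3,5,6,7}: W {1,2,5,7}->{1,2,5}; Z {1,2,3,5,6,7}->{2,3,5,6}
Constraint 2 (W != X) on D(W)={1,2,5} D(X)={1,3,4}: no change
Constraint 3 (W + Z = U) on D(W)={1,2,5} D(Z)={2,3,5,6} D(U)={1,2,3,6,7}: Z {2,3,5,6}->{2,5,6}; U {1,2,3,6,7}->{3,6,7}
So after constraint 3: D(W) = {1,2,5}

Answer: {1,2,5}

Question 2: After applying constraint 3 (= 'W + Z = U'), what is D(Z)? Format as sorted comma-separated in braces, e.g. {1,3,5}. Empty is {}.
Constraint 1 (W + X = Z) on D(W)={1,2,5,7} D(X)={1,3,4} D(Z)={1,2,3,5,6,7}: W {1,2,5,7}->{1,2,5}; Z {1,2,3,5,6,7}->{2,3,5,6}
Constraint 2 (W != X) on D(W)={1,2,5} D(X)={1,3,4}: no change
Constraint 3 (W + Z = U) on D(W)={1,2,5} D(Z)={2,3,5,6} D(U)={1,2,3,6,7}: Z {2,3,5,6}->{2,5,6}; U {1,2,3,6,7}->{3,6,7}
So after constraint 3: D(Z) = {2,5,6}

Answer: {2,5,6}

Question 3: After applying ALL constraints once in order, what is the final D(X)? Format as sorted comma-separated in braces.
Answer: {1,3,4}

Derivation:
Constraint 1 (W + X = Z) on D(W)={1,2,5,7} D(X)={1,3,4} D(Z)={1,2,3,5,6,7}: W {1,2,5,7}->{1,2,5}; Z {1,2,3,5,6,7}->{2,3,5,6}
Constraint 2 (W != X) on D(W)={1,2,5} D(X)={1,3,4}: no change
Constraint 3 (W + Z = U) on D(W)={1,2,5} D(Z)={2,3,5,6} D(U)={1,2,3,6,7}: Z {2,3,5,6}->{2,5,6}; U {1,2,3,6,7}->{3,6,7}
So after all 3 constraints: D(X) = {1,3,4}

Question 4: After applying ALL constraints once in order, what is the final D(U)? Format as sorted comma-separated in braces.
Constraint 1 (W + X = Z) on D(W)={1,2,5,7} D(X)={1,3,4} D(Z)={1,2,3,5,6,7}: W {1,2,5,7}->{1,2,5}; Z {1,2,3,5,6,7}->{2,3,5,6}
Constraint 2 (W != X) on D(W)={1,2,5} D(X)={1,3,4}: no change
Constraint 3 (W + Z = U) on D(W)={1,2,5} D(Z)={2,3,5,6} D(U)={1,2,3,6,7}: Z {2,3,5,6}->{2,5,6}; U {1,2,3,6,7}->{3,6,7}
So after all 3 constraints: D(U) = {3,6,7}

Answer: {3,6,7}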